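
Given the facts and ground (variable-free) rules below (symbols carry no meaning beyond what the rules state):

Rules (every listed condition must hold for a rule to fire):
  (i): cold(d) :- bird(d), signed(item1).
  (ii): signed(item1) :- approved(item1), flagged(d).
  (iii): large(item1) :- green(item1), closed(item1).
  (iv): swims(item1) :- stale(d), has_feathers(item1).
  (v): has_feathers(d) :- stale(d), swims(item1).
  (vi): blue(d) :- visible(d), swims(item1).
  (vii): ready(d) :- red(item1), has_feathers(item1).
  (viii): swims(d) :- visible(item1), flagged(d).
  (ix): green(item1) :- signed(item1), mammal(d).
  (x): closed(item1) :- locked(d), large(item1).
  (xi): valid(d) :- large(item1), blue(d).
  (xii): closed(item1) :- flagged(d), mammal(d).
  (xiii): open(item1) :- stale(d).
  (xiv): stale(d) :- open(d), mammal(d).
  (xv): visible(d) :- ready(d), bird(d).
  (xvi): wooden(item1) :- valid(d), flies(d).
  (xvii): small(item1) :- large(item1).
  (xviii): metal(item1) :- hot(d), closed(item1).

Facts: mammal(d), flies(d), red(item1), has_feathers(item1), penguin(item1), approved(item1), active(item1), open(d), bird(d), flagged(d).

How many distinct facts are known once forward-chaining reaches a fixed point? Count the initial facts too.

Round 1 fires (ii), (vii), (xii), (xiv), giving signed(item1), ready(d), closed(item1), stale(d).
Round 2 fires (i), (iv), (ix), (xiii), (xv), giving cold(d), swims(item1), green(item1), open(item1), visible(d).
Round 3 fires (iii), (v), (vi), giving large(item1), has_feathers(d), blue(d).
Round 4 fires (xi), (xvii), giving valid(d), small(item1).
Round 5 fires (xvi), giving wooden(item1).
Closure: {active(item1), approved(item1), bird(d), blue(d), closed(item1), cold(d), flagged(d), flies(d), green(item1), has_feathers(d), has_feathers(item1), large(item1), mammal(d), open(d), open(item1), penguin(item1), ready(d), red(item1), signed(item1), small(item1), stale(d), swims(item1), valid(d), visible(d), wooden(item1)} — 25 facts.

25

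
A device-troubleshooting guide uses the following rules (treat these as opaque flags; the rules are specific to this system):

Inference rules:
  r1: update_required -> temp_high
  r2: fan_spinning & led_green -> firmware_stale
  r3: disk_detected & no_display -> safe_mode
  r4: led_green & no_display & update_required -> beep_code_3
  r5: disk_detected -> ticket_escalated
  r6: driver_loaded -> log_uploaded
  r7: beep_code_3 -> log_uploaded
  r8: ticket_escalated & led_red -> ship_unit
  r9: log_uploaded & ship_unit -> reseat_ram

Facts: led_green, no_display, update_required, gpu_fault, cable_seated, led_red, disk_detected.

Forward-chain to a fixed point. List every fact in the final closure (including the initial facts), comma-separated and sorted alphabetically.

beep_code_3, cable_seated, disk_detected, gpu_fault, led_green, led_red, log_uploaded, no_display, reseat_ram, safe_mode, ship_unit, temp_high, ticket_escalated, update_required

Round 1 fires r1, r3, r4, r5, giving temp_high, safe_mode, beep_code_3, ticket_escalated.
Round 2 fires r7, r8, giving log_uploaded, ship_unit.
Round 3 fires r9, giving reseat_ram.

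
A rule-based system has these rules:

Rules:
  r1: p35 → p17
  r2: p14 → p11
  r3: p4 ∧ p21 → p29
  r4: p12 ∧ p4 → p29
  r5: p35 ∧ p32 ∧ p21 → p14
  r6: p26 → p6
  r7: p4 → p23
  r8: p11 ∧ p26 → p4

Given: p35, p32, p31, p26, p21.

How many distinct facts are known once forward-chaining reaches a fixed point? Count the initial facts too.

Round 1 — r1, r5, r6, derive p17, p14, p6.
Round 2 — r2, derive p11.
Round 3 — r8, derive p4.
Round 4 — r3, r7, derive p29, p23.
Closure: {p11, p14, p17, p21, p23, p26, p29, p31, p32, p35, p4, p6} — 12 facts.

12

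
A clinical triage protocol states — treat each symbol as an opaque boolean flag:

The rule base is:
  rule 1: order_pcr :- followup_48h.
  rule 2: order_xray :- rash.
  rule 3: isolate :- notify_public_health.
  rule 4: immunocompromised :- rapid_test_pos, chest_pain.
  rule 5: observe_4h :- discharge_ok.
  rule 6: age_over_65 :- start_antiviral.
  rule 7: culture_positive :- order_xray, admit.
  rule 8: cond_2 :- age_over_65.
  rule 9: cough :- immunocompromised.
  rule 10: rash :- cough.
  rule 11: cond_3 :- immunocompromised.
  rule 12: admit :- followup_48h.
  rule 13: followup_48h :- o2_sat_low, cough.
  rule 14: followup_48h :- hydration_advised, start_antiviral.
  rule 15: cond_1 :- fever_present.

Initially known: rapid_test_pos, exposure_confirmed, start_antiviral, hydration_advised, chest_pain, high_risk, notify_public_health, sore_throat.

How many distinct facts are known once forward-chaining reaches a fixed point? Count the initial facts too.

Round 1 fires rule 3, rule 4, rule 6, rule 14, giving isolate, immunocompromised, age_over_65, followup_48h.
Round 2 fires rule 1, rule 8, rule 9, rule 11, rule 12, giving order_pcr, cond_2, cough, cond_3, admit.
Round 3 fires rule 10, giving rash.
Round 4 fires rule 2, giving order_xray.
Round 5 fires rule 7, giving culture_positive.
Closure: {admit, age_over_65, chest_pain, cond_2, cond_3, cough, culture_positive, exposure_confirmed, followup_48h, high_risk, hydration_advised, immunocompromised, isolate, notify_public_health, order_pcr, order_xray, rapid_test_pos, rash, sore_throat, start_antiviral} — 20 facts.

20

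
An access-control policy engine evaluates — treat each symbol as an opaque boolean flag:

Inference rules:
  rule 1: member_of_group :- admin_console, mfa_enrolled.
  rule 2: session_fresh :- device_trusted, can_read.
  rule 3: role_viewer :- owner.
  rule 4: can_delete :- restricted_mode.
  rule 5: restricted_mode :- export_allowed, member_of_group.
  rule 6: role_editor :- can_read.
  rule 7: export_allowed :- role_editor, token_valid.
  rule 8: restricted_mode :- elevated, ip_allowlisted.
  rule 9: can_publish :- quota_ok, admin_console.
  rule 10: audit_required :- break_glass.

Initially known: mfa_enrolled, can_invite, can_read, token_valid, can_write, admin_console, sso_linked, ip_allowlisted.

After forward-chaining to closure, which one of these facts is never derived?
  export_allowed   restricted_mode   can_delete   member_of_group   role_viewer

role_viewer

[1] rule 1 [member_of_group :- admin_console, mfa_enrolled.]; rule 6 [role_editor :- can_read.]. ⇒ new: member_of_group, role_editor.
[2] rule 7 [export_allowed :- role_editor, token_valid.]. ⇒ new: export_allowed.
[3] rule 5 [restricted_mode :- export_allowed, member_of_group.]. ⇒ new: restricted_mode.
[4] rule 4 [can_delete :- restricted_mode.]. ⇒ new: can_delete.
Derived: restricted_mode (round 3), export_allowed (round 2), member_of_group (round 1), can_delete (round 4). role_viewer never appears in any round.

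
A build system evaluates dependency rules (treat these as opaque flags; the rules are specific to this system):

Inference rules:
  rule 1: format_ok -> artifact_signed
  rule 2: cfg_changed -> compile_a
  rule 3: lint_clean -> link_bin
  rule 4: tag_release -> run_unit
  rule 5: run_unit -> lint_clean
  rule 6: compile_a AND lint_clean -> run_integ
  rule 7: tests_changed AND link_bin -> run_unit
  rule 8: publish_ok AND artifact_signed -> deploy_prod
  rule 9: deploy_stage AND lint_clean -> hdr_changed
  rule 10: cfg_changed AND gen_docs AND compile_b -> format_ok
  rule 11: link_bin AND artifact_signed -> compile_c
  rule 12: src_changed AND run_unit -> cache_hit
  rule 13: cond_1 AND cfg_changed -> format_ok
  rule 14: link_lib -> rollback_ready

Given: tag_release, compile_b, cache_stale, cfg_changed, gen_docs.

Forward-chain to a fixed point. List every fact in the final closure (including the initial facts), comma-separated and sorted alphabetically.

Round 1: rule 2 [cfg_changed -> compile_a]; rule 4 [tag_release -> run_unit]; rule 10 [cfg_changed AND gen_docs AND compile_b -> format_ok]. New: compile_a, run_unit, format_ok.
Round 2: rule 1 [format_ok -> artifact_signed]; rule 5 [run_unit -> lint_clean]. New: artifact_signed, lint_clean.
Round 3: rule 3 [lint_clean -> link_bin]; rule 6 [compile_a AND lint_clean -> run_integ]. New: link_bin, run_integ.
Round 4: rule 11 [link_bin AND artifact_signed -> compile_c]. New: compile_c.

artifact_signed, cache_stale, cfg_changed, compile_a, compile_b, compile_c, format_ok, gen_docs, link_bin, lint_clean, run_integ, run_unit, tag_release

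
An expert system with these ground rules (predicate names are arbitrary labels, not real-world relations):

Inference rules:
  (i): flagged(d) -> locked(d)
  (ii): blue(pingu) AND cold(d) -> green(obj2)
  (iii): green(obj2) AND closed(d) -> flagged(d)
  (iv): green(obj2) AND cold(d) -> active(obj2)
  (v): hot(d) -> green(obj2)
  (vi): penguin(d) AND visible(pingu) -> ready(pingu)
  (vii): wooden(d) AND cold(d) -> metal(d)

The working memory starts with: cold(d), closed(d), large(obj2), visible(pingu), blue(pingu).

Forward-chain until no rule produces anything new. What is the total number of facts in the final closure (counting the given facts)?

9

Round 1 fires (ii), giving green(obj2).
Round 2 fires (iii), (iv), giving flagged(d), active(obj2).
Round 3 fires (i), giving locked(d).
Closure: {active(obj2), blue(pingu), closed(d), cold(d), flagged(d), green(obj2), large(obj2), locked(d), visible(pingu)} — 9 facts.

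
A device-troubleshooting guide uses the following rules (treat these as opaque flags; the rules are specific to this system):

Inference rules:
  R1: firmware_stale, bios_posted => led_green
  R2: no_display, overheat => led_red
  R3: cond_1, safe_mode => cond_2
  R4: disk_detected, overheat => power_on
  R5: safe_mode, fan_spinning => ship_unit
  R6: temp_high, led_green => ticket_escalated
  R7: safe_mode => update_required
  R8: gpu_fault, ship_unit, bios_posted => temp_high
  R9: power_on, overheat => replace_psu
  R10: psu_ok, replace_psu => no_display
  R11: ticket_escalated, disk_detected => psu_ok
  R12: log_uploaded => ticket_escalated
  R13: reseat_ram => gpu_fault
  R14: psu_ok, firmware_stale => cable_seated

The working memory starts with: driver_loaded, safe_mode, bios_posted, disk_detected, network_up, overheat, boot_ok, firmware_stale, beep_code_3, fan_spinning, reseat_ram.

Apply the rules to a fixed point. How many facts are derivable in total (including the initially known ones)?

23

[1] R1 [firmware_stale, bios_posted => led_green]; R4 [disk_detected, overheat => power_on]; R5 [safe_mode, fan_spinning => ship_unit]; R7 [safe_mode => update_required]; R13 [reseat_ram => gpu_fault]. ⇒ new: led_green, power_on, ship_unit, update_required, gpu_fault.
[2] R8 [gpu_fault, ship_unit, bios_posted => temp_high]; R9 [power_on, overheat => replace_psu]. ⇒ new: temp_high, replace_psu.
[3] R6 [temp_high, led_green => ticket_escalated]. ⇒ new: ticket_escalated.
[4] R11 [ticket_escalated, disk_detected => psu_ok]. ⇒ new: psu_ok.
[5] R10 [psu_ok, replace_psu => no_display]; R14 [psu_ok, firmware_stale => cable_seated]. ⇒ new: no_display, cable_seated.
[6] R2 [no_display, overheat => led_red]. ⇒ new: led_red.
Closure: {beep_code_3, bios_posted, boot_ok, cable_seated, disk_detected, driver_loaded, fan_spinning, firmware_stale, gpu_fault, led_green, led_red, network_up, no_display, overheat, power_on, psu_ok, replace_psu, reseat_ram, safe_mode, ship_unit, temp_high, ticket_escalated, update_required} — 23 facts.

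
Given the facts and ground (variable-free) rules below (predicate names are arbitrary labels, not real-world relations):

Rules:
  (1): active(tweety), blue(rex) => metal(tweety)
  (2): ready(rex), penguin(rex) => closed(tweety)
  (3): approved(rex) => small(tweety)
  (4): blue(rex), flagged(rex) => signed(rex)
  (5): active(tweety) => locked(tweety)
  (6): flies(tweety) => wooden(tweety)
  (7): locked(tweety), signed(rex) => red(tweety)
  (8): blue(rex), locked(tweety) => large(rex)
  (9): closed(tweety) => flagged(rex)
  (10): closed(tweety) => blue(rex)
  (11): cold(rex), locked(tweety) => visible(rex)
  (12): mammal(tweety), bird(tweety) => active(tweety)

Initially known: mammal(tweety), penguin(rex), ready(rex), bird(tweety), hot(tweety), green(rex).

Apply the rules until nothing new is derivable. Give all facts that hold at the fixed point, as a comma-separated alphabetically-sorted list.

Round 1 — (2), (12), derive closed(tweety), active(tweety).
Round 2 — (5), (9), (10), derive locked(tweety), flagged(rex), blue(rex).
Round 3 — (1), (4), (8), derive metal(tweety), signed(rex), large(rex).
Round 4 — (7), derive red(tweety).

active(tweety), bird(tweety), blue(rex), closed(tweety), flagged(rex), green(rex), hot(tweety), large(rex), locked(tweety), mammal(tweety), metal(tweety), penguin(rex), ready(rex), red(tweety), signed(rex)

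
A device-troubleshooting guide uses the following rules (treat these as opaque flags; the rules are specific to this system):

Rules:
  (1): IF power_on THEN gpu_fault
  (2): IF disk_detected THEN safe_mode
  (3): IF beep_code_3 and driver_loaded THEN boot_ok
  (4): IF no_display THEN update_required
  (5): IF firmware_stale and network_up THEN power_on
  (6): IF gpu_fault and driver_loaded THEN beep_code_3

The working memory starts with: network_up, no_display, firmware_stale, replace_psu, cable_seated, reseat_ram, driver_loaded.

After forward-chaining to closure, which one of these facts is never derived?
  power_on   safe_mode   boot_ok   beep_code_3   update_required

Round 1 — (4), (5), derive update_required, power_on.
Round 2 — (1), derive gpu_fault.
Round 3 — (6), derive beep_code_3.
Round 4 — (3), derive boot_ok.
Derived: power_on (round 1), beep_code_3 (round 3), boot_ok (round 4), update_required (round 1). safe_mode never appears in any round.

safe_mode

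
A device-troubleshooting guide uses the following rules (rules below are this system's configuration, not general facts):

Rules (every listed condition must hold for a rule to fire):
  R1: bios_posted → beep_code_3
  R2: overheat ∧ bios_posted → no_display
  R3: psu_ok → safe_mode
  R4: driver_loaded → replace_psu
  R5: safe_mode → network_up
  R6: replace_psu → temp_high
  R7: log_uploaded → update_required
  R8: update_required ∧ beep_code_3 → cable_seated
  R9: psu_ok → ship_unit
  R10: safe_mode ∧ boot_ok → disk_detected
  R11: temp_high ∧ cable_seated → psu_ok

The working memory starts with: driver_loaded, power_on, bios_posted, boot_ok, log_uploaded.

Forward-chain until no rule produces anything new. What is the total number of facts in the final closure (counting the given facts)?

[1] R1 [bios_posted → beep_code_3]; R4 [driver_loaded → replace_psu]; R7 [log_uploaded → update_required]. ⇒ new: beep_code_3, replace_psu, update_required.
[2] R6 [replace_psu → temp_high]; R8 [update_required ∧ beep_code_3 → cable_seated]. ⇒ new: temp_high, cable_seated.
[3] R11 [temp_high ∧ cable_seated → psu_ok]. ⇒ new: psu_ok.
[4] R3 [psu_ok → safe_mode]; R9 [psu_ok → ship_unit]. ⇒ new: safe_mode, ship_unit.
[5] R5 [safe_mode → network_up]; R10 [safe_mode ∧ boot_ok → disk_detected]. ⇒ new: network_up, disk_detected.
Closure: {beep_code_3, bios_posted, boot_ok, cable_seated, disk_detected, driver_loaded, log_uploaded, network_up, power_on, psu_ok, replace_psu, safe_mode, ship_unit, temp_high, update_required} — 15 facts.

15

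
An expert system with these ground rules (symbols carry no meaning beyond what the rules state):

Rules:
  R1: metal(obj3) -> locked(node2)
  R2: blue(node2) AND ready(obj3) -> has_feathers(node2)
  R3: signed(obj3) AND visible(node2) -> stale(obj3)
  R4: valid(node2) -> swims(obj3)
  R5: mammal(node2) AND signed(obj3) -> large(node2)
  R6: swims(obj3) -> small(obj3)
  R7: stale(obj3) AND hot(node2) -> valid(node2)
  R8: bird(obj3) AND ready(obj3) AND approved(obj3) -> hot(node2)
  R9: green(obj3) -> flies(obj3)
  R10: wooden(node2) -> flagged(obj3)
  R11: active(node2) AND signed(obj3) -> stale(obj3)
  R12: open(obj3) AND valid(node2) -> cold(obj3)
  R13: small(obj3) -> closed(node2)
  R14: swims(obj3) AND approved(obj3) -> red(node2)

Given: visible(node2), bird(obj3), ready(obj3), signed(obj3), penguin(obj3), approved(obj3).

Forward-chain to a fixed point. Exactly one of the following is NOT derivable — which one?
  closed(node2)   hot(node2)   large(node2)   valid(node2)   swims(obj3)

large(node2)

Round 1: R3 [signed(obj3) AND visible(node2) -> stale(obj3)]; R8 [bird(obj3) AND ready(obj3) AND approved(obj3) -> hot(node2)]. Adds stale(obj3), hot(node2).
Round 2: R7 [stale(obj3) AND hot(node2) -> valid(node2)]. Adds valid(node2).
Round 3: R4 [valid(node2) -> swims(obj3)]. Adds swims(obj3).
Round 4: R6 [swims(obj3) -> small(obj3)]; R14 [swims(obj3) AND approved(obj3) -> red(node2)]. Adds small(obj3), red(node2).
Round 5: R13 [small(obj3) -> closed(node2)]. Adds closed(node2).
Derived: swims(obj3) (round 3), closed(node2) (round 5), valid(node2) (round 2), hot(node2) (round 1). large(node2) never appears in any round.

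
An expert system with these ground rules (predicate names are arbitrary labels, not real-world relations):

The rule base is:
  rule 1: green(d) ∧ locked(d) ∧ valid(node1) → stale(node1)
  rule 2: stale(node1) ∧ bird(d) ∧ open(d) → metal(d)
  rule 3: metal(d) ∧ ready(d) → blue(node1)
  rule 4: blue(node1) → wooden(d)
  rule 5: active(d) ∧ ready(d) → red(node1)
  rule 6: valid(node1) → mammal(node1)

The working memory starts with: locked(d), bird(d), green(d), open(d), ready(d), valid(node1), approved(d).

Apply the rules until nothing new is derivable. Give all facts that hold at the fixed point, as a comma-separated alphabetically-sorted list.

approved(d), bird(d), blue(node1), green(d), locked(d), mammal(node1), metal(d), open(d), ready(d), stale(node1), valid(node1), wooden(d)

[1] rule 1 [green(d) ∧ locked(d) ∧ valid(node1) → stale(node1)]; rule 6 [valid(node1) → mammal(node1)]. ⇒ new: stale(node1), mammal(node1).
[2] rule 2 [stale(node1) ∧ bird(d) ∧ open(d) → metal(d)]. ⇒ new: metal(d).
[3] rule 3 [metal(d) ∧ ready(d) → blue(node1)]. ⇒ new: blue(node1).
[4] rule 4 [blue(node1) → wooden(d)]. ⇒ new: wooden(d).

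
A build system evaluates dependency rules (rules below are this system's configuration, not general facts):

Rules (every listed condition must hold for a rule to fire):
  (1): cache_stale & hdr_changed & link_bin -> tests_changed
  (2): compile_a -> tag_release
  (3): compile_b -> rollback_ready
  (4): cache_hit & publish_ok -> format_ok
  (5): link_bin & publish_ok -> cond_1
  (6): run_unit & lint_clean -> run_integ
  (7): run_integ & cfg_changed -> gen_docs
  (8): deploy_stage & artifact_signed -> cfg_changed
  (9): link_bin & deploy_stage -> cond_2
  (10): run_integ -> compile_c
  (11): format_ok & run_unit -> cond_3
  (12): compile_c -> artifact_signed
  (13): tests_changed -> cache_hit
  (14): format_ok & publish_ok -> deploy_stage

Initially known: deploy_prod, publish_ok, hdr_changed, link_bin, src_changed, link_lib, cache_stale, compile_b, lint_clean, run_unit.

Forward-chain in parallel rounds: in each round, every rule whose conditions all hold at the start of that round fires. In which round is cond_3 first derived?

[1] (1) [cache_stale & hdr_changed & link_bin -> tests_changed]; (3) [compile_b -> rollback_ready]; (5) [link_bin & publish_ok -> cond_1]; (6) [run_unit & lint_clean -> run_integ]. ⇒ new: tests_changed, rollback_ready, cond_1, run_integ.
[2] (10) [run_integ -> compile_c]; (13) [tests_changed -> cache_hit]. ⇒ new: compile_c, cache_hit.
[3] (4) [cache_hit & publish_ok -> format_ok]; (12) [compile_c -> artifact_signed]. ⇒ new: format_ok, artifact_signed.
[4] (11) [format_ok & run_unit -> cond_3]; (14) [format_ok & publish_ok -> deploy_stage]. ⇒ new: cond_3, deploy_stage.
cond_3 first appears in round 4.

4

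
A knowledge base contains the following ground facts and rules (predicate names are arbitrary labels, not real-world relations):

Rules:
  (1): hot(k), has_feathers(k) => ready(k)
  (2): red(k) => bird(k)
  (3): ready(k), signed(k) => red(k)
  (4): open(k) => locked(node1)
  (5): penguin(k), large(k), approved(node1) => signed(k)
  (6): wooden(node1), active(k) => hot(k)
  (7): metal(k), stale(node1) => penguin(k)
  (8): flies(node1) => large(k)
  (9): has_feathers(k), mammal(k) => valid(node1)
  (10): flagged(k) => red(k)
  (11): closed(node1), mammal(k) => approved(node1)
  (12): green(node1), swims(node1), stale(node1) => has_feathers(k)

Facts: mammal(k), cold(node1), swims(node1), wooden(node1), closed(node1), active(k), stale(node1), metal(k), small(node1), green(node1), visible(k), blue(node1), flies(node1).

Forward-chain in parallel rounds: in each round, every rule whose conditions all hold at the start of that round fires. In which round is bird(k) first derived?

4

Round 1 — (6), (7), (8), (11), (12), derive hot(k), penguin(k), large(k), approved(node1), has_feathers(k).
Round 2 — (1), (5), (9), derive ready(k), signed(k), valid(node1).
Round 3 — (3), derive red(k).
Round 4 — (2), derive bird(k).
bird(k) first appears in round 4.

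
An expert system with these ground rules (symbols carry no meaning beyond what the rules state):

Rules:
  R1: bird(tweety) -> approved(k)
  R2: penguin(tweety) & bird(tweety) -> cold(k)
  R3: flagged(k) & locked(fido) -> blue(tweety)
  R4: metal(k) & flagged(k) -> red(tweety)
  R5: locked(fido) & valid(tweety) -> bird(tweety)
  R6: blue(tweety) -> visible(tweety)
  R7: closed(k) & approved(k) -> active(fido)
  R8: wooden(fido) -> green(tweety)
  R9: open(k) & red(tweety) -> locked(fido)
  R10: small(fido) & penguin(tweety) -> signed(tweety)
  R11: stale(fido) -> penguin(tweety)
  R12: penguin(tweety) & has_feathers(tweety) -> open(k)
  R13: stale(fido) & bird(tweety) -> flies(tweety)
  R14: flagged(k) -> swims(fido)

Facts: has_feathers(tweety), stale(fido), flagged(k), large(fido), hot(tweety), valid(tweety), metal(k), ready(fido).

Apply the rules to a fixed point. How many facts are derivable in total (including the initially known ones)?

19

Round 1 fires R4, R11, R14, giving red(tweety), penguin(tweety), swims(fido).
Round 2 fires R12, giving open(k).
Round 3 fires R9, giving locked(fido).
Round 4 fires R3, R5, giving blue(tweety), bird(tweety).
Round 5 fires R1, R2, R6, R13, giving approved(k), cold(k), visible(tweety), flies(tweety).
Closure: {approved(k), bird(tweety), blue(tweety), cold(k), flagged(k), flies(tweety), has_feathers(tweety), hot(tweety), large(fido), locked(fido), metal(k), open(k), penguin(tweety), ready(fido), red(tweety), stale(fido), swims(fido), valid(tweety), visible(tweety)} — 19 facts.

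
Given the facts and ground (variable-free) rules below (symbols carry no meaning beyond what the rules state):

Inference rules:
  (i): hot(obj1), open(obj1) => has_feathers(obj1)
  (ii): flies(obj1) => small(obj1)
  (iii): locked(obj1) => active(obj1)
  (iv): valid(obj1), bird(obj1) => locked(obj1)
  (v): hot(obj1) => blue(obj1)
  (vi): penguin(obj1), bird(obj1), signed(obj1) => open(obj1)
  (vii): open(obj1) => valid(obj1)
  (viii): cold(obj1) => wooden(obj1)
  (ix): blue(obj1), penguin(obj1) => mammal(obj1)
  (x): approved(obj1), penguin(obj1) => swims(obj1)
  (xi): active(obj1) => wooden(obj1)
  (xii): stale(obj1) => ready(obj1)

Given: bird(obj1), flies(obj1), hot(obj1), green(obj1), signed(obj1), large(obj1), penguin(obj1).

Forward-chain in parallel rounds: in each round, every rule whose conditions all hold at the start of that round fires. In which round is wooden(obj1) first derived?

[1] (ii) [flies(obj1) => small(obj1)]; (v) [hot(obj1) => blue(obj1)]; (vi) [penguin(obj1), bird(obj1), signed(obj1) => open(obj1)]. ⇒ new: small(obj1), blue(obj1), open(obj1).
[2] (i) [hot(obj1), open(obj1) => has_feathers(obj1)]; (vii) [open(obj1) => valid(obj1)]; (ix) [blue(obj1), penguin(obj1) => mammal(obj1)]. ⇒ new: has_feathers(obj1), valid(obj1), mammal(obj1).
[3] (iv) [valid(obj1), bird(obj1) => locked(obj1)]. ⇒ new: locked(obj1).
[4] (iii) [locked(obj1) => active(obj1)]. ⇒ new: active(obj1).
[5] (xi) [active(obj1) => wooden(obj1)]. ⇒ new: wooden(obj1).
wooden(obj1) first appears in round 5.

5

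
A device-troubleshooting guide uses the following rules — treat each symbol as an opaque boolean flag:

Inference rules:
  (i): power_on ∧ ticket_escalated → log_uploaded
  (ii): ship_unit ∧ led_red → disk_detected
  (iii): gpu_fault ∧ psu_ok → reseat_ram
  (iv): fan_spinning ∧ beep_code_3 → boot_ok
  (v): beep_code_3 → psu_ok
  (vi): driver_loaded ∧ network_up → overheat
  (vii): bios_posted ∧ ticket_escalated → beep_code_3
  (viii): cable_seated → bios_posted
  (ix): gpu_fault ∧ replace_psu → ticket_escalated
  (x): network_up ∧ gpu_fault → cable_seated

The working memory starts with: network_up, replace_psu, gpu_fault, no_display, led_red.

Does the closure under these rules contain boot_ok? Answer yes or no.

[1] (ix) [gpu_fault ∧ replace_psu → ticket_escalated]; (x) [network_up ∧ gpu_fault → cable_seated]. ⇒ new: ticket_escalated, cable_seated.
[2] (viii) [cable_seated → bios_posted]. ⇒ new: bios_posted.
[3] (vii) [bios_posted ∧ ticket_escalated → beep_code_3]. ⇒ new: beep_code_3.
[4] (v) [beep_code_3 → psu_ok]. ⇒ new: psu_ok.
[5] (iii) [gpu_fault ∧ psu_ok → reseat_ram]. ⇒ new: reseat_ram.
Fixed point reached. boot_ok is concluded only by (iv); (iv) needs fan_spinning (never derived).

no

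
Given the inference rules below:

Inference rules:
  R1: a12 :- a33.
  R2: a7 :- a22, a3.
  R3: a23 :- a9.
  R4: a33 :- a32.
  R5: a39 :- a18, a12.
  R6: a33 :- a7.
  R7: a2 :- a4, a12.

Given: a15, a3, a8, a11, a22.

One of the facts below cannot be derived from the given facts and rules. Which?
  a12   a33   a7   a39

a39

[1] R2 [a7 :- a22, a3.]. ⇒ new: a7.
[2] R6 [a33 :- a7.]. ⇒ new: a33.
[3] R1 [a12 :- a33.]. ⇒ new: a12.
Derived: a33 (round 2), a7 (round 1), a12 (round 3). a39 never appears in any round.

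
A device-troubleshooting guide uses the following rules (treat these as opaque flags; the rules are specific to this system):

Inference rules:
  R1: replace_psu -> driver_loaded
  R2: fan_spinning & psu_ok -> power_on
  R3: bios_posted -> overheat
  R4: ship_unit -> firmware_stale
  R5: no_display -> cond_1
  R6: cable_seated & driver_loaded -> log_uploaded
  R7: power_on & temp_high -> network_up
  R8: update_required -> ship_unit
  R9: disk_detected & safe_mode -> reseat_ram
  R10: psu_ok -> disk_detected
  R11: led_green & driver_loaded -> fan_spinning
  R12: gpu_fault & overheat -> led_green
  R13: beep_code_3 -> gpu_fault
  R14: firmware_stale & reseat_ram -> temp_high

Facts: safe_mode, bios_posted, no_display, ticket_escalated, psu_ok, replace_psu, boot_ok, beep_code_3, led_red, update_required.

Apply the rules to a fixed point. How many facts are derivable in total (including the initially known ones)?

[1] R1 [replace_psu -> driver_loaded]; R3 [bios_posted -> overheat]; R5 [no_display -> cond_1]; R8 [update_required -> ship_unit]; R10 [psu_ok -> disk_detected]; R13 [beep_code_3 -> gpu_fault]. ⇒ new: driver_loaded, overheat, cond_1, ship_unit, disk_detected, gpu_fault.
[2] R4 [ship_unit -> firmware_stale]; R9 [disk_detected & safe_mode -> reseat_ram]; R12 [gpu_fault & overheat -> led_green]. ⇒ new: firmware_stale, reseat_ram, led_green.
[3] R11 [led_green & driver_loaded -> fan_spinning]; R14 [firmware_stale & reseat_ram -> temp_high]. ⇒ new: fan_spinning, temp_high.
[4] R2 [fan_spinning & psu_ok -> power_on]. ⇒ new: power_on.
[5] R7 [power_on & temp_high -> network_up]. ⇒ new: network_up.
Closure: {beep_code_3, bios_posted, boot_ok, cond_1, disk_detected, driver_loaded, fan_spinning, firmware_stale, gpu_fault, led_green, led_red, network_up, no_display, overheat, power_on, psu_ok, replace_psu, reseat_ram, safe_mode, ship_unit, temp_high, ticket_escalated, update_required} — 23 facts.

23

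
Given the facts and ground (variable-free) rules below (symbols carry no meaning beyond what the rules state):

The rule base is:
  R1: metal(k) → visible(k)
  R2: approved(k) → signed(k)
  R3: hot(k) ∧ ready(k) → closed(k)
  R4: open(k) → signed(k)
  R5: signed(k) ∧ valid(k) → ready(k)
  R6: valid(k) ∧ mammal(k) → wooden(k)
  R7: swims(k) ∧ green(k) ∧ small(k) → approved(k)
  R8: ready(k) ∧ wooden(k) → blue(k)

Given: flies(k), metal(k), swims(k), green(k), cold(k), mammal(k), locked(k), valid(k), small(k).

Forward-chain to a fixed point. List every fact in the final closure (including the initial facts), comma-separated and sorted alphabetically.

Round 1: R1 [metal(k) → visible(k)]; R6 [valid(k) ∧ mammal(k) → wooden(k)]; R7 [swims(k) ∧ green(k) ∧ small(k) → approved(k)]. New: visible(k), wooden(k), approved(k).
Round 2: R2 [approved(k) → signed(k)]. New: signed(k).
Round 3: R5 [signed(k) ∧ valid(k) → ready(k)]. New: ready(k).
Round 4: R8 [ready(k) ∧ wooden(k) → blue(k)]. New: blue(k).

approved(k), blue(k), cold(k), flies(k), green(k), locked(k), mammal(k), metal(k), ready(k), signed(k), small(k), swims(k), valid(k), visible(k), wooden(k)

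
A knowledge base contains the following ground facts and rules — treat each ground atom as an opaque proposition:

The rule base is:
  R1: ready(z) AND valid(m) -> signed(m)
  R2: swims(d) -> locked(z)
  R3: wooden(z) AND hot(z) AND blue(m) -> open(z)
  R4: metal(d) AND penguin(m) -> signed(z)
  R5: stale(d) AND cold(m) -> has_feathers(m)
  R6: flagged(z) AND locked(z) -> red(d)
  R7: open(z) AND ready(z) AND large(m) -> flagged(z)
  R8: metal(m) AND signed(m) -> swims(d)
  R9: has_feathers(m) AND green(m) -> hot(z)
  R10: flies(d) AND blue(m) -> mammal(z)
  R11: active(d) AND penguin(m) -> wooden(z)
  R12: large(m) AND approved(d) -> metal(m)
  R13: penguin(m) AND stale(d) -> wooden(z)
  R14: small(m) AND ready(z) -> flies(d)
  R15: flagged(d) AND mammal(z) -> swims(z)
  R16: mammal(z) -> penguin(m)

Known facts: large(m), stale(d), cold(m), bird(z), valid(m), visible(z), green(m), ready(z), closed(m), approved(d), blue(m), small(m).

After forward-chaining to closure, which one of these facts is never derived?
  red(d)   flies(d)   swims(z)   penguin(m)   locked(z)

[1] R1 [ready(z) AND valid(m) -> signed(m)]; R5 [stale(d) AND cold(m) -> has_feathers(m)]; R12 [large(m) AND approved(d) -> metal(m)]; R14 [small(m) AND ready(z) -> flies(d)]. ⇒ new: signed(m), has_feathers(m), metal(m), flies(d).
[2] R8 [metal(m) AND signed(m) -> swims(d)]; R9 [has_feathers(m) AND green(m) -> hot(z)]; R10 [flies(d) AND blue(m) -> mammal(z)]. ⇒ new: swims(d), hot(z), mammal(z).
[3] R2 [swims(d) -> locked(z)]; R16 [mammal(z) -> penguin(m)]. ⇒ new: locked(z), penguin(m).
[4] R13 [penguin(m) AND stale(d) -> wooden(z)]. ⇒ new: wooden(z).
[5] R3 [wooden(z) AND hot(z) AND blue(m) -> open(z)]. ⇒ new: open(z).
[6] R7 [open(z) AND ready(z) AND large(m) -> flagged(z)]. ⇒ new: flagged(z).
[7] R6 [flagged(z) AND locked(z) -> red(d)]. ⇒ new: red(d).
Derived: locked(z) (round 3), penguin(m) (round 3), flies(d) (round 1), red(d) (round 7). swims(z) never appears in any round.

swims(z)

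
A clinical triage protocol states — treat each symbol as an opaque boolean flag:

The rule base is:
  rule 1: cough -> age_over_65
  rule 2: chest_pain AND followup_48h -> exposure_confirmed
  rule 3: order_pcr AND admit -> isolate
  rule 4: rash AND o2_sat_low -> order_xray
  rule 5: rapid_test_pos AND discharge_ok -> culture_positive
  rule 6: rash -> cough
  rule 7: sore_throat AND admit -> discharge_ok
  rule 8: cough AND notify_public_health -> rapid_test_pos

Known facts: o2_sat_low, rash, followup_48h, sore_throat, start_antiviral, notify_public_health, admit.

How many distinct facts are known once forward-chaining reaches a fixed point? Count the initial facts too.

Round 1: rule 4 [rash AND o2_sat_low -> order_xray]; rule 6 [rash -> cough]; rule 7 [sore_throat AND admit -> discharge_ok]. Adds order_xray, cough, discharge_ok.
Round 2: rule 1 [cough -> age_over_65]; rule 8 [cough AND notify_public_health -> rapid_test_pos]. Adds age_over_65, rapid_test_pos.
Round 3: rule 5 [rapid_test_pos AND discharge_ok -> culture_positive]. Adds culture_positive.
Closure: {admit, age_over_65, cough, culture_positive, discharge_ok, followup_48h, notify_public_health, o2_sat_low, order_xray, rapid_test_pos, rash, sore_throat, start_antiviral} — 13 facts.

13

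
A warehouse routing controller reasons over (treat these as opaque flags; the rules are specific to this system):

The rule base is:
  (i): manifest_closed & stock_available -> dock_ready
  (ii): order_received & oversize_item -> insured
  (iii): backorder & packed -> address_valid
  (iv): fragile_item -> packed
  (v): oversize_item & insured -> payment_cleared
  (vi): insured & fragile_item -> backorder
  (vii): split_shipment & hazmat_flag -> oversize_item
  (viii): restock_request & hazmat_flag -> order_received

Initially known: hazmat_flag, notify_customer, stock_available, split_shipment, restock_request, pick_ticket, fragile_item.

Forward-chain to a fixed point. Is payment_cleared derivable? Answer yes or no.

[1] (iv) [fragile_item -> packed]; (vii) [split_shipment & hazmat_flag -> oversize_item]; (viii) [restock_request & hazmat_flag -> order_received]. ⇒ new: packed, oversize_item, order_received.
[2] (ii) [order_received & oversize_item -> insured]. ⇒ new: insured.
[3] (v) [oversize_item & insured -> payment_cleared]; (vi) [insured & fragile_item -> backorder]. ⇒ new: payment_cleared, backorder.
[4] (iii) [backorder & packed -> address_valid]. ⇒ new: address_valid.
payment_cleared appears in round 3, so it is derivable.

yes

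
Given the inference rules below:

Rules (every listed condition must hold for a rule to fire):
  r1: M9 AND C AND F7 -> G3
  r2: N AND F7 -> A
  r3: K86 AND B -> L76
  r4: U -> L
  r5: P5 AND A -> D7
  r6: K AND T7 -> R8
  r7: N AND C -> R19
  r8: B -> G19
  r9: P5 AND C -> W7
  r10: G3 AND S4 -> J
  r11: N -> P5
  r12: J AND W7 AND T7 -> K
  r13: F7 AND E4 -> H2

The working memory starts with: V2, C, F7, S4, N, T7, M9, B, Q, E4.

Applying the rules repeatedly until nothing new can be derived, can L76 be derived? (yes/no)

[1] r1 [M9 AND C AND F7 -> G3]; r2 [N AND F7 -> A]; r7 [N AND C -> R19]; r8 [B -> G19]; r11 [N -> P5]; r13 [F7 AND E4 -> H2]. ⇒ new: G3, A, R19, G19, P5, H2.
[2] r5 [P5 AND A -> D7]; r9 [P5 AND C -> W7]; r10 [G3 AND S4 -> J]. ⇒ new: D7, W7, J.
[3] r12 [J AND W7 AND T7 -> K]. ⇒ new: K.
[4] r6 [K AND T7 -> R8]. ⇒ new: R8.
Fixed point reached. L76 is concluded only by r3; r3 needs K86 (never derived).

no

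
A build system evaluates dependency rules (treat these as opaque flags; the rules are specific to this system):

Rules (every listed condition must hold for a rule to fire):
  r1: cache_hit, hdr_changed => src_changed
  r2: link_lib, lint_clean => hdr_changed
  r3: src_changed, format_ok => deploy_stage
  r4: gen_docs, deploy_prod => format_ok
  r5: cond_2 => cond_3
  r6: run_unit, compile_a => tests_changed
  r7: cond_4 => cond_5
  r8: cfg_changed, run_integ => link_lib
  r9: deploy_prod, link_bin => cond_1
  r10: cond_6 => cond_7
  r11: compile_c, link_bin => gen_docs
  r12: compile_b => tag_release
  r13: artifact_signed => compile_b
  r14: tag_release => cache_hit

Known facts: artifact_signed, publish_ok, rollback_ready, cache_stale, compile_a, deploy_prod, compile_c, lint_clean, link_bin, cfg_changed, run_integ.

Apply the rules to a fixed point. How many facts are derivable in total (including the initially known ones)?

21

Round 1 — r8, r9, r11, r13, derive link_lib, cond_1, gen_docs, compile_b.
Round 2 — r2, r4, r12, derive hdr_changed, format_ok, tag_release.
Round 3 — r14, derive cache_hit.
Round 4 — r1, derive src_changed.
Round 5 — r3, derive deploy_stage.
Closure: {artifact_signed, cache_hit, cache_stale, cfg_changed, compile_a, compile_b, compile_c, cond_1, deploy_prod, deploy_stage, format_ok, gen_docs, hdr_changed, link_bin, link_lib, lint_clean, publish_ok, rollback_ready, run_integ, src_changed, tag_release} — 21 facts.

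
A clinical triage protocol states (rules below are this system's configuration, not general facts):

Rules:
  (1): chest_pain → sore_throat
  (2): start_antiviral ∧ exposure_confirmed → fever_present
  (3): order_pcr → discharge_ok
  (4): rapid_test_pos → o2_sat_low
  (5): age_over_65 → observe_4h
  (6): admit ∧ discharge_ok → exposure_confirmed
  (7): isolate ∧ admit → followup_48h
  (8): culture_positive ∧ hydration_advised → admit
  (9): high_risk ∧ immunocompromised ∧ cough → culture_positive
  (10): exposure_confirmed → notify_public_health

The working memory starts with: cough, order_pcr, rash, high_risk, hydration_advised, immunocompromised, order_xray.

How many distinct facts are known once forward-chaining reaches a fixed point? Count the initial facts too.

12

[1] (3) [order_pcr → discharge_ok]; (9) [high_risk ∧ immunocompromised ∧ cough → culture_positive]. ⇒ new: discharge_ok, culture_positive.
[2] (8) [culture_positive ∧ hydration_advised → admit]. ⇒ new: admit.
[3] (6) [admit ∧ discharge_ok → exposure_confirmed]. ⇒ new: exposure_confirmed.
[4] (10) [exposure_confirmed → notify_public_health]. ⇒ new: notify_public_health.
Closure: {admit, cough, culture_positive, discharge_ok, exposure_confirmed, high_risk, hydration_advised, immunocompromised, notify_public_health, order_pcr, order_xray, rash} — 12 facts.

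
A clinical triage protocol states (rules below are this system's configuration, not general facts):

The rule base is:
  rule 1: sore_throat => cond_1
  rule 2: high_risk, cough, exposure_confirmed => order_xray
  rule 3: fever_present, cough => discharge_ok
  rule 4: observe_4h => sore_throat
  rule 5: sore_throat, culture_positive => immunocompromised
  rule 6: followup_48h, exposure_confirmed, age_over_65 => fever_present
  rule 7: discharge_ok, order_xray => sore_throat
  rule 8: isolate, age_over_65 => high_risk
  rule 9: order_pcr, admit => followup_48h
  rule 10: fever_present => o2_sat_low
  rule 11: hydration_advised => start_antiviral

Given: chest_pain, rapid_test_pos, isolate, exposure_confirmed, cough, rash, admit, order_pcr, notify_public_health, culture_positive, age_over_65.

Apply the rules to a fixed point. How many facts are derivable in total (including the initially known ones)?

Round 1: rule 8 [isolate, age_over_65 => high_risk]; rule 9 [order_pcr, admit => followup_48h]. Adds high_risk, followup_48h.
Round 2: rule 2 [high_risk, cough, exposure_confirmed => order_xray]; rule 6 [followup_48h, exposure_confirmed, age_over_65 => fever_present]. Adds order_xray, fever_present.
Round 3: rule 3 [fever_present, cough => discharge_ok]; rule 10 [fever_present => o2_sat_low]. Adds discharge_ok, o2_sat_low.
Round 4: rule 7 [discharge_ok, order_xray => sore_throat]. Adds sore_throat.
Round 5: rule 1 [sore_throat => cond_1]; rule 5 [sore_throat, culture_positive => immunocompromised]. Adds cond_1, immunocompromised.
Closure: {admit, age_over_65, chest_pain, cond_1, cough, culture_positive, discharge_ok, exposure_confirmed, fever_present, followup_48h, high_risk, immunocompromised, isolate, notify_public_health, o2_sat_low, order_pcr, order_xray, rapid_test_pos, rash, sore_throat} — 20 facts.

20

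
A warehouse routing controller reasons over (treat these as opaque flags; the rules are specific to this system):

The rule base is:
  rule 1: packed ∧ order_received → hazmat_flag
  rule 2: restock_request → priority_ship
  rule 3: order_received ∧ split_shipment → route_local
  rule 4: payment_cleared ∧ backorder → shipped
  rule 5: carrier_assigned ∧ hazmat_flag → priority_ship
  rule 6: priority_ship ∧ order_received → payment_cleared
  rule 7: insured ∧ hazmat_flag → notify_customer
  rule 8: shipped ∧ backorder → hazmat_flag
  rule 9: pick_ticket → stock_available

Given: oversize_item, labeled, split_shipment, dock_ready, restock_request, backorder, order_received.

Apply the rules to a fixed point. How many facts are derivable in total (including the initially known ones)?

12

Round 1: rule 2 [restock_request → priority_ship]; rule 3 [order_received ∧ split_shipment → route_local]. New: priority_ship, route_local.
Round 2: rule 6 [priority_ship ∧ order_received → payment_cleared]. New: payment_cleared.
Round 3: rule 4 [payment_cleared ∧ backorder → shipped]. New: shipped.
Round 4: rule 8 [shipped ∧ backorder → hazmat_flag]. New: hazmat_flag.
Closure: {backorder, dock_ready, hazmat_flag, labeled, order_received, oversize_item, payment_cleared, priority_ship, restock_request, route_local, shipped, split_shipment} — 12 facts.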